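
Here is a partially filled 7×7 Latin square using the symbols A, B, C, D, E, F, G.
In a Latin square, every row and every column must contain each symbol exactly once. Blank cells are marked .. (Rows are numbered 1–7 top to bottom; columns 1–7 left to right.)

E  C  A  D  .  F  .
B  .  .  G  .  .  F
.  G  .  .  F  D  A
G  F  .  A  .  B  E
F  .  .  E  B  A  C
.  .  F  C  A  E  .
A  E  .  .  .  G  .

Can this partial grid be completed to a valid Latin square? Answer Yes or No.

No row or column among the givens repeats a symbol, and propagating forced cells runs into no contradiction.
One valid completion exists (for instance, E C A D G F B / B A D G E C F / C G E B F D A / G F C A D B E / F D G E B A C / D B F C A E G / A E B F C G D).

Yes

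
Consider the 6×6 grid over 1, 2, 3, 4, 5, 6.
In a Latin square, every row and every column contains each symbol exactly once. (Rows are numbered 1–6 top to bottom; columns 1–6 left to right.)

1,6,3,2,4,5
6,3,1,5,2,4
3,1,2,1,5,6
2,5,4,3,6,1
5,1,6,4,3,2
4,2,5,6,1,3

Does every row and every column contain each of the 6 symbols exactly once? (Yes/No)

No

Row 3 contains 1 twice (at columns 2 and 4), so it is not a permutation.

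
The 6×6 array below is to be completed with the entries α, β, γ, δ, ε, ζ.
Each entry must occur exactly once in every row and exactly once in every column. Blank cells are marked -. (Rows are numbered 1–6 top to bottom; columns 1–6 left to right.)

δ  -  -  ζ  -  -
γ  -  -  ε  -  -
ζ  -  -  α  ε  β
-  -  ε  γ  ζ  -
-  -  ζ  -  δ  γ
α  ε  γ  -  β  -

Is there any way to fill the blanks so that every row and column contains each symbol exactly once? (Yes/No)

Yes

No row or column among the givens repeats a symbol, and propagating forced cells runs into no contradiction.
One valid completion exists (for instance, δ β α ζ γ ε / γ ζ β ε α δ / ζ γ δ α ε β / β δ ε γ ζ α / ε α ζ β δ γ / α ε γ δ β ζ).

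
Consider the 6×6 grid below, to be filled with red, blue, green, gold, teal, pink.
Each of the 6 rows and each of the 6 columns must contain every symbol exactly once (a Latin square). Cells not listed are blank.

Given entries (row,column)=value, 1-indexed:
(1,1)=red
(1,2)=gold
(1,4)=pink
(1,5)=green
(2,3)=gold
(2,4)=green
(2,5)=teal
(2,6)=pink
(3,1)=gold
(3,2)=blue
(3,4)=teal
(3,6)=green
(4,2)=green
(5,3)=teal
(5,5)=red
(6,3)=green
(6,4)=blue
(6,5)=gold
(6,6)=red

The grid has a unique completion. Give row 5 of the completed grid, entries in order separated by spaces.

green pink teal gold red blue

Row 5, column 2: row 5 has {red, teal} and column 2 has {blue, green, gold}, leaving only pink.
Row 5, column 4: row 5 has {red, teal, pink} and column 4 has {blue, green, teal, pink}, leaving only gold.
Row 5, column 6: row 5 has {red, gold, teal, pink} and column 6 has {red, green, pink}, leaving only blue.
Row 5, column 1: row 5 has {red, blue, gold, teal, pink} and column 1 has {red, gold}, leaving only green.
So row 5 reads: green pink teal gold red blue.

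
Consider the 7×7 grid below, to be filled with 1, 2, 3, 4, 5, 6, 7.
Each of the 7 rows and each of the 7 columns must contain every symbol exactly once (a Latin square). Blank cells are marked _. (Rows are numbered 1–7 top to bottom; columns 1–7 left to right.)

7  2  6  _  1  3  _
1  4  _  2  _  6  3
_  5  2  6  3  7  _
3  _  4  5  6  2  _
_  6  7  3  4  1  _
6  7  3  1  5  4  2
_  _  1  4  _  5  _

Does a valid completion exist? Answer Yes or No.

No

Row 1, column 4: row 1 together with column 4 already contain {1, 2, 3, 4, 5, 6, 7} — every symbol — so nothing can go there. The grid has no valid completion.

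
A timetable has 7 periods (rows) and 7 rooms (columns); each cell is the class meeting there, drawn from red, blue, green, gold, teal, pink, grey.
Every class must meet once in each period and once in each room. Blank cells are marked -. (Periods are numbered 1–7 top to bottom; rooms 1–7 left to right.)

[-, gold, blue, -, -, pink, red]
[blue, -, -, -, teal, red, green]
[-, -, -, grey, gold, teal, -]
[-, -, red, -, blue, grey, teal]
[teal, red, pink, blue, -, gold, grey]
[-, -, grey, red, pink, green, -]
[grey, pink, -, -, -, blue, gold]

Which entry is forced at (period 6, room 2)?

Period 1, room 1: period 1 has {red, blue, gold, pink} and room 1 has {blue, teal, grey}, leaving only green.
Period 1, room 4: period 1 has {red, blue, green, gold, pink} and room 4 has {red, blue, grey}, leaving only teal.
Period 1, room 5: period 1 has {red, blue, green, gold, teal, pink} and room 5 has {blue, gold, teal, pink}, leaving only grey.
Period 2, room 2: period 2 has {red, blue, green, teal} and room 2 has {red, gold, pink}, leaving only grey.
Period 2, room 3: period 2 has {red, blue, green, teal, grey} and room 3 has {red, blue, pink, grey}, leaving only gold.
Period 2, room 4: period 2 has {red, blue, green, gold, teal, grey} and room 4 has {red, blue, teal, grey}, leaving only pink.
Period 3, room 3: period 3 has {gold, teal, grey} and room 3 has {red, blue, gold, pink, grey}, leaving only green.
Period 3, room 2: period 3 has {green, gold, teal, grey} and room 2 has {red, gold, pink, grey}, leaving only blue.
Period 6 already has {red, green, pink, grey} and room 2 already has {red, blue, gold, pink, grey}, so period 6, room 2 must be teal.

teal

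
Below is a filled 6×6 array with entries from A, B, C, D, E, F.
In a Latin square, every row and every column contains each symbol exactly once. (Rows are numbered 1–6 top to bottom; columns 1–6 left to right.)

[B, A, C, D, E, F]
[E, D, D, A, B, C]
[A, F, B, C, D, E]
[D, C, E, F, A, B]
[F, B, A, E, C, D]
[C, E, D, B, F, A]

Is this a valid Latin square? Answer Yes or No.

Column 3 contains D twice (at rows 2 and 6), so it is not a permutation.

No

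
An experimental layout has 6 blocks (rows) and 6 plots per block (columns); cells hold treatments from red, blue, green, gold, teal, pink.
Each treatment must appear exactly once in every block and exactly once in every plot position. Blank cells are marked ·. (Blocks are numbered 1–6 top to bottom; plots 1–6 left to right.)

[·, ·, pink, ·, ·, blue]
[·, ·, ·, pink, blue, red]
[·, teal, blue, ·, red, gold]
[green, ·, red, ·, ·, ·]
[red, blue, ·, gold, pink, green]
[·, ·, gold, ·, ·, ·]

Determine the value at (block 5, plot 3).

Block 5 already has {red, blue, green, gold, pink} and plot 3 already has {red, blue, gold, pink}, so block 5, plot 3 must be teal.

teal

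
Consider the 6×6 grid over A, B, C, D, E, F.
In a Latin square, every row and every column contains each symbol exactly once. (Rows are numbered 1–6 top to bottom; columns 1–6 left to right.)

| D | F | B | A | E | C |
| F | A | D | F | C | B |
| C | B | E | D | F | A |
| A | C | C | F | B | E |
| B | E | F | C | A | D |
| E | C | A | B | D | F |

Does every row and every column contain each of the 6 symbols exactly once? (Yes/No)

Row 2 contains F twice (at columns 1 and 4); row 4 is also not a permutation.

No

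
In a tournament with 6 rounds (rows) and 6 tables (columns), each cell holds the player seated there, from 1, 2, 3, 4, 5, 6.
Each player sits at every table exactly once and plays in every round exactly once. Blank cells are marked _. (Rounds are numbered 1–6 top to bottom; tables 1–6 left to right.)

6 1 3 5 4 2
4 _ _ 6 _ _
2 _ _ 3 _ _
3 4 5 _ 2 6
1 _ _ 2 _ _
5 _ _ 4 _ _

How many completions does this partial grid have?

Round 2, table 2: eliminating its round and table leaves {2, 3, 5}.
Round 2, table 3: eliminating its round and table leaves {1, 2}.
Round 2, table 5: eliminating its round and table leaves {1, 3, 5}.
Round 2, table 6: eliminating its round and table leaves {1, 3, 5}.
Round 3, table 2: eliminating its round and table leaves {5, 6}.
Round 3, table 3: eliminating its round and table leaves {1, 4, 6}.
Round 3, table 5: eliminating its round and table leaves {1, 5, 6}.
Round 3, table 6: eliminating its round and table leaves {1, 4, 5}.
Round 4, table 4: eliminating its round and table leaves {1}.
Round 5, table 2: eliminating its round and table leaves {3, 5, 6}.
Round 5, table 3: eliminating its round and table leaves {4, 6}.
Round 5, table 5: eliminating its round and table leaves {3, 5, 6}.
Round 5, table 6: eliminating its round and table leaves {3, 4, 5}.
Round 6, table 2: eliminating its round and table leaves {2, 3, 6}.
Round 6, table 3: eliminating its round and table leaves {1, 2, 6}.
Round 6, table 5: eliminating its round and table leaves {1, 3, 6}.
Round 6, table 6: eliminating its round and table leaves {1, 3}.
Enumerating the assignments across these blanks that avoid any round or table repeat gives 14 completions.

14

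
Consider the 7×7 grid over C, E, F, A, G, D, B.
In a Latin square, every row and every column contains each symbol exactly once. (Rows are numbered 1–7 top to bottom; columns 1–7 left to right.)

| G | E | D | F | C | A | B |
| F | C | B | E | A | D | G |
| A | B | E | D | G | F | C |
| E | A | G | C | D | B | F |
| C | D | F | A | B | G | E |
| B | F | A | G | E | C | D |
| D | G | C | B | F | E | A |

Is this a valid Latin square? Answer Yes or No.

Each row is a permutation of the 7 symbols, and so is each column.

Yes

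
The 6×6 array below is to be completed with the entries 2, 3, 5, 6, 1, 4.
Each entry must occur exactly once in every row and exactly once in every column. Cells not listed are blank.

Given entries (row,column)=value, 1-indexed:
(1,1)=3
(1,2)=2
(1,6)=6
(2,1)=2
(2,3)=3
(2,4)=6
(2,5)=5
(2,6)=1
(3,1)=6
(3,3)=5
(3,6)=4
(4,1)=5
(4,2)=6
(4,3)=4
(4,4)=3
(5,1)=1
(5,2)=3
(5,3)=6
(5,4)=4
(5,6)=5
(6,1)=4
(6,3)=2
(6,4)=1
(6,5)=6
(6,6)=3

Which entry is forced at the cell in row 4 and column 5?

Row 1, column 3: row 1 has {2, 3, 6} and column 3 has {2, 3, 5, 6, 4}, leaving only 1.
Row 1, column 4: row 1 has {2, 3, 6, 1} and column 4 has {3, 6, 1, 4}, leaving only 5.
Row 1, column 5: row 1 has {2, 3, 5, 6, 1} and column 5 has {5, 6}, leaving only 4.
Row 2, column 2: row 2 has {2, 3, 5, 6, 1} and column 2 has {2, 3, 6}, leaving only 4.
Row 3, column 2: row 3 has {5, 6, 4} and column 2 has {2, 3, 6, 4}, leaving only 1.
Row 3, column 4: row 3 has {5, 6, 1, 4} and column 4 has {3, 5, 6, 1, 4}, leaving only 2.
Row 3, column 5: row 3 has {2, 5, 6, 1, 4} and column 5 has {5, 6, 4}, leaving only 3.
Row 4, column 6: row 4 has {3, 5, 6, 4} and column 6 has {3, 5, 6, 1, 4}, leaving only 2.
Row 4 already has {2, 3, 5, 6, 4} and column 5 already has {3, 5, 6, 4}, so row 4, column 5 must be 1.

1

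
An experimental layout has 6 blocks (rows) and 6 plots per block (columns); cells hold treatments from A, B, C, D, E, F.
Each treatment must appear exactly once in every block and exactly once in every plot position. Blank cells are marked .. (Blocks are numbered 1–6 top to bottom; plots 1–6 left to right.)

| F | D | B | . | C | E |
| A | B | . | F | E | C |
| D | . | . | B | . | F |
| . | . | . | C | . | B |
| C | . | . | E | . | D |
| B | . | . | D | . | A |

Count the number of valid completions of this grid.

Block 1, plot 4: eliminating its block and plot leaves {A}.
Block 2, plot 3: eliminating its block and plot leaves {D}.
Block 3, plot 2: eliminating its block and plot leaves {A, C, E}.
Block 3, plot 3: eliminating its block and plot leaves {A, C, E}.
Block 3, plot 5: eliminating its block and plot leaves {A}.
Block 4, plot 1: eliminating its block and plot leaves {E}.
Block 4, plot 2: eliminating its block and plot leaves {A, E, F}.
Block 4, plot 3: eliminating its block and plot leaves {A, D, E, F}.
Block 4, plot 5: eliminating its block and plot leaves {A, D, F}.
Block 5, plot 2: eliminating its block and plot leaves {A, F}.
Block 5, plot 3: eliminating its block and plot leaves {A, F}.
Block 5, plot 5: eliminating its block and plot leaves {A, B, F}.
Block 6, plot 2: eliminating its block and plot leaves {C, E, F}.
Block 6, plot 3: eliminating its block and plot leaves {C, E, F}.
Block 6, plot 5: eliminating its block and plot leaves {F}.
Enumerating the assignments across these blanks that avoid any block or plot repeat gives 4 completions.

4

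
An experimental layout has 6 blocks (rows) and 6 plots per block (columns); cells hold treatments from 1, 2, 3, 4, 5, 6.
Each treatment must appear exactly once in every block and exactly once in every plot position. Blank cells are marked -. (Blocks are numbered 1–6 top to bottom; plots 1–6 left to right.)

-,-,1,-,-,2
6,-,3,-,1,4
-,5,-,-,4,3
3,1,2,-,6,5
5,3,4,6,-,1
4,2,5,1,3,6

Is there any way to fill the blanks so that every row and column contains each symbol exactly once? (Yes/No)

Block 1, plot 1: block 1 together with plot 1 already contain {1, 2, 3, 4, 5, 6} — every symbol — so nothing can go there. The grid has no valid completion.

No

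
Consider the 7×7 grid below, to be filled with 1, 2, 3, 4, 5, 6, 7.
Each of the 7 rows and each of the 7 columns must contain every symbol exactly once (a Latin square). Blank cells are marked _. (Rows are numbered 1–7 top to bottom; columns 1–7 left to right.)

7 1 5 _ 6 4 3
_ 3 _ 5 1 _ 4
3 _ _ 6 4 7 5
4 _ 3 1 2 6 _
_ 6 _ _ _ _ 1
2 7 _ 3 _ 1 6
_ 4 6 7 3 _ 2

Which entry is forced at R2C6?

Row 2 already has {1, 3, 4, 5} and column 6 already has {1, 4, 6, 7}, so row 2, column 6 must be 2.

2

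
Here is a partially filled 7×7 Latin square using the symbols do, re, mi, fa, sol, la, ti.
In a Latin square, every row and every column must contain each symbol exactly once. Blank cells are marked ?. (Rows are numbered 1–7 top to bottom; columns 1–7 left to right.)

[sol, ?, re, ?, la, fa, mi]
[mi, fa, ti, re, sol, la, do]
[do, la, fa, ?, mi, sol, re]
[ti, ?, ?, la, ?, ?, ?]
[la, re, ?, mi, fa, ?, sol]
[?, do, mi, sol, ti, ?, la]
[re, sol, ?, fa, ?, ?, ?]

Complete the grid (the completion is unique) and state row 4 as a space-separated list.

ti mi sol la re do fa

Row 4, column 2: row 4 has {la, ti} and column 2 has {do, re, fa, sol, la}, leaving only mi.
Row 4, column 7: row 4 has {mi, la, ti} and column 7 has {do, re, mi, sol, la}, leaving only fa.
Row 1, column 2: row 1 has {re, mi, fa, sol, la} and column 2 has {do, re, mi, fa, sol, la}, leaving only ti.
Row 1, column 4: row 1 has {re, mi, fa, sol, la, ti} and column 4 has {re, mi, fa, sol, la}, leaving only do.
Row 3, column 4: row 3 has {do, re, mi, fa, sol, la} and column 4 has {do, re, mi, fa, sol, la}, leaving only ti.
Row 5, column 3: row 5 has {re, mi, fa, sol, la} and column 3 has {re, mi, fa, ti}, leaving only do.
Row 4, column 3: row 4 has {mi, fa, la, ti} and column 3 has {do, re, mi, fa, ti}, leaving only sol.
Row 5, column 6: row 5 has {do, re, mi, fa, sol, la} and column 6 has {fa, sol, la}, leaving only ti.
Row 6, column 1: row 6 has {do, mi, sol, la, ti} and column 1 has {do, re, mi, sol, la, ti}, leaving only fa.
Row 6, column 6: row 6 has {do, mi, fa, sol, la, ti} and column 6 has {fa, sol, la, ti}, leaving only re.
Row 4, column 6: row 4 has {mi, fa, sol, la, ti} and column 6 has {re, fa, sol, la, ti}, leaving only do.
Row 4, column 5: row 4 has {do, mi, fa, sol, la, ti} and column 5 has {mi, fa, sol, la, ti}, leaving only re.
So row 4 reads: ti mi sol la re do fa.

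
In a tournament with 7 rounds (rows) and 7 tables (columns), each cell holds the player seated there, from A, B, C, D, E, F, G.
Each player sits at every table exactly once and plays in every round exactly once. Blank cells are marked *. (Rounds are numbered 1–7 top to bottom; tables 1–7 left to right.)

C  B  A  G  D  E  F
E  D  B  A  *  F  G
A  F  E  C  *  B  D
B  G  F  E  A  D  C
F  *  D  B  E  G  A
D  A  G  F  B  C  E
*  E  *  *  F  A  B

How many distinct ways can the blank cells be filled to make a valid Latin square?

Round 2, table 5: eliminating its round and table leaves {C}.
Round 3, table 5: eliminating its round and table leaves {G}.
Round 5, table 2: eliminating its round and table leaves {C}.
Round 7, table 1: eliminating its round and table leaves {G}.
Round 7, table 3: eliminating its round and table leaves {C}.
Round 7, table 4: eliminating its round and table leaves {D}.
Only one assignment across all blanks avoids any round or table repeat, giving 1 completion.

1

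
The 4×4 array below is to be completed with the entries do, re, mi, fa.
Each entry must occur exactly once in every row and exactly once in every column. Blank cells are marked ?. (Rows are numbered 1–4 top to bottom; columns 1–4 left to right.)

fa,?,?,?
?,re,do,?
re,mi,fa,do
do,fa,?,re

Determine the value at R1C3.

Row 1, column 2: row 1 has {fa} and column 2 has {re, mi, fa}, leaving only do.
Row 1, column 4: row 1 has {do, fa} and column 4 has {do, re}, leaving only mi.
Row 1 already has {do, mi, fa} and column 3 already has {do, fa}, so row 1, column 3 must be re.

re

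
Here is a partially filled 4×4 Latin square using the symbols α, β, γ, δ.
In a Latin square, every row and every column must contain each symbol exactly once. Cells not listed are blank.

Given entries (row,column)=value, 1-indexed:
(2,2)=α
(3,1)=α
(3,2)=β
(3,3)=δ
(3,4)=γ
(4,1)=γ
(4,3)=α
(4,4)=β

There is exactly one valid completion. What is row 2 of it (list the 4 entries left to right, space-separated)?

β α γ δ

Row 2, column 4: row 2 has {α} and column 4 has {β, γ}, leaving only δ.
Row 2, column 1: row 2 has {α, δ} and column 1 has {α, γ}, leaving only β.
Row 2, column 3: row 2 has {α, β, δ} and column 3 has {α, δ}, leaving only γ.
So row 2 reads: β α γ δ.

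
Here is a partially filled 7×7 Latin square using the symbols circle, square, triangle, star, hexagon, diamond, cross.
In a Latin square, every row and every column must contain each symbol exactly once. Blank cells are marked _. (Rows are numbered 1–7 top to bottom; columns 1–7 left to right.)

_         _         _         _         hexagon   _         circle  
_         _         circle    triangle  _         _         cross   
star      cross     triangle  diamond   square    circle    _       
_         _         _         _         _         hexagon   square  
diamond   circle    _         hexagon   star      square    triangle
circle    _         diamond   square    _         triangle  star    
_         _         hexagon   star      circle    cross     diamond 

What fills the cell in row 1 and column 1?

Row 1, column 4: row 1 has {circle, hexagon} and column 4 has {square, triangle, star, hexagon, diamond}, leaving only cross.
Row 2, column 5: row 2 has {circle, triangle, cross} and column 5 has {circle, square, star, hexagon}, leaving only diamond.
Row 2, column 6: row 2 has {circle, triangle, diamond, cross} and column 6 has {circle, square, triangle, hexagon, cross}, leaving only star.
Row 1, column 6: row 1 has {circle, hexagon, cross} and column 6 has {circle, square, triangle, star, hexagon, cross}, leaving only diamond.
Row 3, column 7: row 3 has {circle, square, triangle, star, diamond, cross} and column 7 has {circle, square, triangle, star, diamond, cross}, leaving only hexagon.
Row 4, column 4: row 4 has {square, hexagon} and column 4 has {square, triangle, star, hexagon, diamond, cross}, leaving only circle.
Row 5, column 3: row 5 has {circle, square, triangle, star, hexagon, diamond} and column 3 has {circle, triangle, hexagon, diamond}, leaving only cross.
Row 4, column 3: row 4 has {circle, square, hexagon} and column 3 has {circle, triangle, hexagon, diamond, cross}, leaving only star.
Row 1, column 3: row 1 has {circle, hexagon, diamond, cross} and column 3 has {circle, triangle, star, hexagon, diamond, cross}, leaving only square.
Row 1 already has {circle, square, hexagon, diamond, cross} and column 1 already has {circle, star, diamond}, so row 1, column 1 must be triangle.

triangle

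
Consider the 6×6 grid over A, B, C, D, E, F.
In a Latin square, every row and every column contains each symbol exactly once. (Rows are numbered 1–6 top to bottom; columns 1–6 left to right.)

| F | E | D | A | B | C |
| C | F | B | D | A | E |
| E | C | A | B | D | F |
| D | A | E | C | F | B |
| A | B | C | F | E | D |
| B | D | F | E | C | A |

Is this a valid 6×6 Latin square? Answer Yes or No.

Yes

Each row is a permutation of the 6 symbols, and so is each column.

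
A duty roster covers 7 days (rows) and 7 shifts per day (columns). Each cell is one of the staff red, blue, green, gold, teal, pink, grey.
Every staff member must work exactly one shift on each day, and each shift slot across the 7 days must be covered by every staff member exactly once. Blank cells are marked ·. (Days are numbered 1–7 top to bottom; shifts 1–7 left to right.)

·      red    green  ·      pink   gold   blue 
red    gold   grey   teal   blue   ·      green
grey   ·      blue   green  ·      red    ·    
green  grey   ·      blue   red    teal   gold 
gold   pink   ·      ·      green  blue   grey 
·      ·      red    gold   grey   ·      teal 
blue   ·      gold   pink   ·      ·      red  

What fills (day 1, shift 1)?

Day 1 already has {red, blue, green, gold, pink} and shift 1 already has {red, blue, green, gold, grey}, so day 1, shift 1 must be teal.

teal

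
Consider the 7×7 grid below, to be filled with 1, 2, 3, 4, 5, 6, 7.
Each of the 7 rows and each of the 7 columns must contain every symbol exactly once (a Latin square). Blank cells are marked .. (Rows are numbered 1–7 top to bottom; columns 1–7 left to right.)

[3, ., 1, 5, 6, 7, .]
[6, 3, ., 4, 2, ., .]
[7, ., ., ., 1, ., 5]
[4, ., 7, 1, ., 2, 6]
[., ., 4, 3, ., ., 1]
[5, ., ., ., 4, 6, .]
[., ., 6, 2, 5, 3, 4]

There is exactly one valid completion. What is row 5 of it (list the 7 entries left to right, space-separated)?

2 6 4 3 7 5 1

Row 5, column 1: row 5 has {1, 3, 4} and column 1 has {3, 4, 5, 6, 7}, leaving only 2.
Row 5, column 5: row 5 has {1, 2, 3, 4} and column 5 has {1, 2, 4, 5, 6}, leaving only 7.
Row 5, column 6: row 5 has {1, 2, 3, 4, 7} and column 6 has {2, 3, 6, 7}, leaving only 5.
Row 5, column 2: row 5 has {1, 2, 3, 4, 5, 7} and column 2 has {3}, leaving only 6.
So row 5 reads: 2 6 4 3 7 5 1.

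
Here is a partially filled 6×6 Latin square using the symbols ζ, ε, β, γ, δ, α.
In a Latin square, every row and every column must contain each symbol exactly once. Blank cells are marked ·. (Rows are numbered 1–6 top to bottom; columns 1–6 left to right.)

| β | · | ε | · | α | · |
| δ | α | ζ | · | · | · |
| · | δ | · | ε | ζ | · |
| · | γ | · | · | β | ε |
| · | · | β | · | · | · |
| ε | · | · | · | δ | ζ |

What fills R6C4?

α

Row 1, column 2: row 1 has {ε, β, α} and column 2 has {γ, δ, α}, leaving only ζ.
Row 5, column 2: row 5 has {β} and column 2 has {ζ, γ, δ, α}, leaving only ε.
Row 5, column 5: row 5 has {ε, β} and column 5 has {ζ, β, δ, α}, leaving only γ.
Row 2, column 5: row 2 has {ζ, δ, α} and column 5 has {ζ, β, γ, δ, α}, leaving only ε.
Row 6, column 2: row 6 has {ζ, ε, δ} and column 2 has {ζ, ε, γ, δ, α}, leaving only β.
Row 6, column 4 is narrowed to {γ, α}.
If it were γ, then row 2, column 6 would be left with no valid symbol.
So row 6, column 4 must be α.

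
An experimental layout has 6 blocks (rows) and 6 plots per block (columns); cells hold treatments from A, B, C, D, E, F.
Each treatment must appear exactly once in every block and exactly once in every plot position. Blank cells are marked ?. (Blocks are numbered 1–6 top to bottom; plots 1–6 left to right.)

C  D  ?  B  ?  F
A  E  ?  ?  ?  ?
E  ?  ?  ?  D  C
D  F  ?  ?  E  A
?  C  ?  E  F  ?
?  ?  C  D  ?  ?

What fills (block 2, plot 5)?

Block 1, plot 5: block 1 has {B, C, D, F} and plot 5 has {D, E, F}, leaving only A.
Block 1, plot 3: block 1 has {A, B, C, D, F} and plot 3 has {C}, leaving only E.
Block 4, plot 3: block 4 has {A, D, E, F} and plot 3 has {C, E}, leaving only B.
Block 4, plot 4: block 4 has {A, B, D, E, F} and plot 4 has {B, D, E}, leaving only C.
Block 2, plot 4: block 2 has {A, E} and plot 4 has {B, C, D, E}, leaving only F.
Block 2, plot 3: block 2 has {A, E, F} and plot 3 has {B, C, E}, leaving only D.
Block 2, plot 6: block 2 has {A, D, E, F} and plot 6 has {A, C, F}, leaving only B.
Block 2 already has {A, B, D, E, F} and plot 5 already has {A, D, E, F}, so block 2, plot 5 must be C.

C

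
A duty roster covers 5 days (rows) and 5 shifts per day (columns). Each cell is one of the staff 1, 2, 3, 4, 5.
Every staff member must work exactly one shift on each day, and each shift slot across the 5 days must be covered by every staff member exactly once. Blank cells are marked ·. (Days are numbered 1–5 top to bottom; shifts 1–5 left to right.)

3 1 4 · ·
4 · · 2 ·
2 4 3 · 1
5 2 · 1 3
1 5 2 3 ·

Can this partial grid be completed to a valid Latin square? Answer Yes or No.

No

Day 4, shift 3: day 4 together with shift 3 already contain {1, 2, 3, 4, 5} — every symbol — so nothing can go there. The grid has no valid completion.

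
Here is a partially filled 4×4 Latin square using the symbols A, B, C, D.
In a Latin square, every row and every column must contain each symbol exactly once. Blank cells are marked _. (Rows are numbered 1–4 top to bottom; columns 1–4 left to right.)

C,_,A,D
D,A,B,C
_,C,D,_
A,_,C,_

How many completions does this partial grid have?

1

Row 1, column 2: eliminating its row and column leaves {B}.
Row 3, column 1: eliminating its row and column leaves {B}.
Row 3, column 4: eliminating its row and column leaves {A, B}.
Row 4, column 2: eliminating its row and column leaves {B, D}.
Row 4, column 4: eliminating its row and column leaves {B}.
Only one assignment across all blanks avoids any row or column repeat, giving 1 completion.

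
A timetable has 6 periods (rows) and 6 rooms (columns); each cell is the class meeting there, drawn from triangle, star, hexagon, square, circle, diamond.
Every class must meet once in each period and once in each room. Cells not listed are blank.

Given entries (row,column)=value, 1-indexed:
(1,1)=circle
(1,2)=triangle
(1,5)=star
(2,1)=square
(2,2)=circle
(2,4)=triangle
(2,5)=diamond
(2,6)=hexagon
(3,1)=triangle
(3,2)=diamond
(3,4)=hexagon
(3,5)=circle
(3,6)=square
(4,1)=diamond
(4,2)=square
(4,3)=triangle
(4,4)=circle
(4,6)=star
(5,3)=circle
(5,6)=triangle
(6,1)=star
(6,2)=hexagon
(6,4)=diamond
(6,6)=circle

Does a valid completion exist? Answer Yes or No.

Period 1, room 4: period 1 has {triangle, star, circle} and room 4 has {triangle, hexagon, circle, diamond}, so it must be square.
Period 1, room 6: period 1 has {triangle, star, square, circle} and room 6 has {triangle, star, hexagon, square, circle}, so it must be diamond.
Period 1, room 3: period 1 has {triangle, star, square, circle, diamond} and room 3 has {triangle, circle}, so it must be hexagon.
Period 2, room 3: period 2 has {triangle, hexagon, square, circle, diamond} and room 3 has {triangle, hexagon, circle}, so it must be star.
Now period 3, room 3: period 3 together with room 3 already contain {triangle, star, hexagon, square, circle, diamond} — every symbol — so nothing can go there. The grid has no valid completion.

No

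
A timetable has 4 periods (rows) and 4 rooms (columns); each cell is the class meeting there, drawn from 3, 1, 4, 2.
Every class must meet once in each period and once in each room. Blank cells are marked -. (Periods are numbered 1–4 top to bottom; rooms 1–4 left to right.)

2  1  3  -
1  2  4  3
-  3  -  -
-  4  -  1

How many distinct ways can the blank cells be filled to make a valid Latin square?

1

Period 1, room 4: eliminating its period and room leaves {4}.
Period 3, room 1: eliminating its period and room leaves {4}.
Period 3, room 3: eliminating its period and room leaves {1, 2}.
Period 3, room 4: eliminating its period and room leaves {4, 2}.
Period 4, room 1: eliminating its period and room leaves {3}.
Period 4, room 3: eliminating its period and room leaves {2}.
Only one assignment across all blanks avoids any period or room repeat, giving 1 completion.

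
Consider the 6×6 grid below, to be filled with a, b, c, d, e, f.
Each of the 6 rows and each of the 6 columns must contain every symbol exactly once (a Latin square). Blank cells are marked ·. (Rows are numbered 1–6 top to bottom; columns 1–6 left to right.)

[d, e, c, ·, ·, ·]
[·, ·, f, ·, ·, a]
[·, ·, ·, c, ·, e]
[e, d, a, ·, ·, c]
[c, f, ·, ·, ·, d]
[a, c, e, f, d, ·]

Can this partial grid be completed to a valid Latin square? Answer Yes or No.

No

Row 2, column 1: row 2 has {a, f} and column 1 has {a, c, d, e}, so it must be b.
Now row 2, column 2: row 2 together with column 2 already contain {a, b, c, d, e, f} — every symbol — so nothing can go there. The grid has no valid completion.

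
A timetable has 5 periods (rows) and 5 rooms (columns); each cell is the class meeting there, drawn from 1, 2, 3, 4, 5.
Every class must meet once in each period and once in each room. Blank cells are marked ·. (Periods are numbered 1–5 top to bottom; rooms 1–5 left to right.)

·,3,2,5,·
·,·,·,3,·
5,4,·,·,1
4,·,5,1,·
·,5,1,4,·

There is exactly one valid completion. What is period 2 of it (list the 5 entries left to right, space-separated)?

2 1 4 3 5

Period 2, room 3: period 2 has {3} and room 3 has {1, 2, 5}, leaving only 4.
Period 1, room 1: period 1 has {2, 3, 5} and room 1 has {4, 5}, leaving only 1.
Period 2, room 1: period 2 has {3, 4} and room 1 has {1, 4, 5}, leaving only 2.
Period 2, room 2: period 2 has {2, 3, 4} and room 2 has {3, 4, 5}, leaving only 1.
Period 2, room 5: period 2 has {1, 2, 3, 4} and room 5 has {1}, leaving only 5.
So period 2 reads: 2 1 4 3 5.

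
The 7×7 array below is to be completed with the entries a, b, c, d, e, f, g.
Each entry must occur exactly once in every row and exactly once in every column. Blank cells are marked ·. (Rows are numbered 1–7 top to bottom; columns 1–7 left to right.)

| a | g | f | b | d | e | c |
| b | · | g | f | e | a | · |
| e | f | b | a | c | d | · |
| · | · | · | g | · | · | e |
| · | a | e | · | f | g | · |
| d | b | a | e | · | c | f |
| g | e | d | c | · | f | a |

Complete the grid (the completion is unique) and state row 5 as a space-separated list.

c a e d f g b

Row 5, column 1: row 5 has {a, e, f, g} and column 1 has {a, b, d, e, g}, leaving only c.
Row 5, column 4: row 5 has {a, c, e, f, g} and column 4 has {a, b, c, e, f, g}, leaving only d.
Row 5, column 7: row 5 has {a, c, d, e, f, g} and column 7 has {a, c, e, f}, leaving only b.
So row 5 reads: c a e d f g b.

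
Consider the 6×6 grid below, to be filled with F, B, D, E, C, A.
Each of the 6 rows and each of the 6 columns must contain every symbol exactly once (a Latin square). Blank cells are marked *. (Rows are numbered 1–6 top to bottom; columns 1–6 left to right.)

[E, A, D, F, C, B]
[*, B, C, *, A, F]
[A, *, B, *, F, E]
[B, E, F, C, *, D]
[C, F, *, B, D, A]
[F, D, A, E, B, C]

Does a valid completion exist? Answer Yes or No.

Row 4, column 5: row 4 together with column 5 already contain {F, B, D, E, C, A} — every symbol — so nothing can go there. The grid has no valid completion.

No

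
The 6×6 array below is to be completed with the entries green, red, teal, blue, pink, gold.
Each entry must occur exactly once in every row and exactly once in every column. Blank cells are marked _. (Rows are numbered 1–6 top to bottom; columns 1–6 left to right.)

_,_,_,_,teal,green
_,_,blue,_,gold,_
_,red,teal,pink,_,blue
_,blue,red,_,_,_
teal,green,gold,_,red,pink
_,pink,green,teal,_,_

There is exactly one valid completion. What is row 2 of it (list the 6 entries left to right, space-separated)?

pink teal blue green gold red

Row 2, column 2: row 2 has {blue, gold} and column 2 has {green, red, blue, pink}, leaving only teal.
Row 2, column 6: row 2 has {teal, blue, gold} and column 6 has {green, blue, pink}, leaving only red.
Row 2, column 4: row 2 has {red, teal, blue, gold} and column 4 has {teal, pink}, leaving only green.
Row 2, column 1: row 2 has {green, red, teal, blue, gold} and column 1 has {teal}, leaving only pink.
So row 2 reads: pink teal blue green gold red.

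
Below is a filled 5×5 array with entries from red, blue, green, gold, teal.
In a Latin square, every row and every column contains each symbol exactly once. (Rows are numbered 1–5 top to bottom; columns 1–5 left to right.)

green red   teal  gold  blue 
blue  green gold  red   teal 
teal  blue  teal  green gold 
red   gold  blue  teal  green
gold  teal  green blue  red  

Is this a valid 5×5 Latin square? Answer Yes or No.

Column 3 contains teal twice (at rows 1 and 3), so it is not a permutation.

No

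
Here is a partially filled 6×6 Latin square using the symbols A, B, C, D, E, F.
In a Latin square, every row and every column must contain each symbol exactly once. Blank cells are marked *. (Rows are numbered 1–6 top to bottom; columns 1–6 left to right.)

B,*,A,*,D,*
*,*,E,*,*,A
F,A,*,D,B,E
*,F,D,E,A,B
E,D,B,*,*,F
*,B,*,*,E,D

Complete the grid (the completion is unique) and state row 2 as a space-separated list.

D C E B F A

Row 2, column 2: row 2 has {A, E} and column 2 has {A, B, D, F}, leaving only C.
Row 2, column 1: row 2 has {A, C, E} and column 1 has {B, E, F}, leaving only D.
Row 2, column 5: row 2 has {A, C, D, E} and column 5 has {A, B, D, E}, leaving only F.
Row 2, column 4: row 2 has {A, C, D, E, F} and column 4 has {D, E}, leaving only B.
So row 2 reads: D C E B F A.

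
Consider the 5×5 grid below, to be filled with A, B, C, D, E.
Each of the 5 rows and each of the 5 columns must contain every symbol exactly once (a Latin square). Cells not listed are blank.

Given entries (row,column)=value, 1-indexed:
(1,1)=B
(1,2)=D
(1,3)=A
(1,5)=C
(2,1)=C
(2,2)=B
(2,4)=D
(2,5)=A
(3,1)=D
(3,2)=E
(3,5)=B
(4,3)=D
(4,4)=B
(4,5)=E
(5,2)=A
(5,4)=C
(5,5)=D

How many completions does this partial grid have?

1

Row 1, column 4: eliminating its row and column leaves {E}.
Row 2, column 3: eliminating its row and column leaves {E}.
Row 3, column 3: eliminating its row and column leaves {C}.
Row 3, column 4: eliminating its row and column leaves {A}.
Row 4, column 1: eliminating its row and column leaves {A}.
Row 4, column 2: eliminating its row and column leaves {C}.
Row 5, column 1: eliminating its row and column leaves {E}.
Row 5, column 3: eliminating its row and column leaves {B, E}.
Only one assignment across all blanks avoids any row or column repeat, giving 1 completion.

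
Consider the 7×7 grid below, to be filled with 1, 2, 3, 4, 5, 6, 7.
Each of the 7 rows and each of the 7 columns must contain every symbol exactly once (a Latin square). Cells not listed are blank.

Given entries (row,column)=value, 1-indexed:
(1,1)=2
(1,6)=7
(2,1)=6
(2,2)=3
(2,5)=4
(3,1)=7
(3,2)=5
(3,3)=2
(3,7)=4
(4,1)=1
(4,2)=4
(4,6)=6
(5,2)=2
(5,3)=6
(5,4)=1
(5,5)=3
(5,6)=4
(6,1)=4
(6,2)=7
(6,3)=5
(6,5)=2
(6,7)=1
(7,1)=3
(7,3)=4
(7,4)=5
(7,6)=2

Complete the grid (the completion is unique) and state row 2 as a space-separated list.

6 3 1 7 4 5 2

Row 5, column 1: row 5 has {1, 2, 3, 4, 6} and column 1 has {1, 2, 3, 4, 6, 7}, leaving only 5.
Row 5, column 7: row 5 has {1, 2, 3, 4, 5, 6} and column 7 has {1, 4}, leaving only 7.
Row 6, column 6: row 6 has {1, 2, 4, 5, 7} and column 6 has {2, 4, 6, 7}, leaving only 3.
Row 3, column 6: row 3 has {2, 4, 5, 7} and column 6 has {2, 3, 4, 6, 7}, leaving only 1.
Row 2, column 6: row 2 has {3, 4, 6} and column 6 has {1, 2, 3, 4, 6, 7}, leaving only 5.
Row 2, column 7: row 2 has {3, 4, 5, 6} and column 7 has {1, 4, 7}, leaving only 2.
Row 2, column 4: row 2 has {2, 3, 4, 5, 6} and column 4 has {1, 5}, leaving only 7.
Row 2, column 3: row 2 has {2, 3, 4, 5, 6, 7} and column 3 has {2, 4, 5, 6}, leaving only 1.
So row 2 reads: 6 3 1 7 4 5 2.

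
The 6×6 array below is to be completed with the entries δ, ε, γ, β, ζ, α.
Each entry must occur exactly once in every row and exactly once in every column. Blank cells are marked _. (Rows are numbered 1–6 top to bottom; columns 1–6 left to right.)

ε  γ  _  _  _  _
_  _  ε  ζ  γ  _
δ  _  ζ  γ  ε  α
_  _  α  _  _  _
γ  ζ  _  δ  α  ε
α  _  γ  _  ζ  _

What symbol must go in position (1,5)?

Row 2, column 1: row 2 has {ε, γ, ζ} and column 1 has {δ, ε, γ, α}, leaving only β.
Row 2, column 6: row 2 has {ε, γ, β, ζ} and column 6 has {ε, α}, leaving only δ.
Row 2, column 2: row 2 has {δ, ε, γ, β, ζ} and column 2 has {γ, ζ}, leaving only α.
Row 3, column 2: row 3 has {δ, ε, γ, ζ, α} and column 2 has {γ, ζ, α}, leaving only β.
Row 4, column 1: row 4 has {α} and column 1 has {δ, ε, γ, β, α}, leaving only ζ.
Row 5, column 3: row 5 has {δ, ε, γ, ζ, α} and column 3 has {ε, γ, ζ, α}, leaving only β.
Row 1, column 3: row 1 has {ε, γ} and column 3 has {ε, γ, β, ζ, α}, leaving only δ.
Row 1 already has {δ, ε, γ} and column 5 already has {ε, γ, ζ, α}, so row 1, column 5 must be β.

β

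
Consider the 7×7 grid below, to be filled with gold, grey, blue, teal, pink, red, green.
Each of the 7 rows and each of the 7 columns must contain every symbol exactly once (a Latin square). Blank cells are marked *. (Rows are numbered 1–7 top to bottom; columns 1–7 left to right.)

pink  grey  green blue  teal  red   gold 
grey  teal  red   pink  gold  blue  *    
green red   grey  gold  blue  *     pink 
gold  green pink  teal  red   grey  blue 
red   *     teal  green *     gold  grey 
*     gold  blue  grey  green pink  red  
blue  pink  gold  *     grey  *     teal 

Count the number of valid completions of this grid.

1

Row 2, column 7: eliminating its row and column leaves {green}.
Row 3, column 6: eliminating its row and column leaves {teal}.
Row 5, column 2: eliminating its row and column leaves {blue}.
Row 5, column 5: eliminating its row and column leaves {pink}.
Row 6, column 1: eliminating its row and column leaves {teal}.
Row 7, column 4: eliminating its row and column leaves {red}.
Row 7, column 6: eliminating its row and column leaves {green}.
Only one assignment across all blanks avoids any row or column repeat, giving 1 completion.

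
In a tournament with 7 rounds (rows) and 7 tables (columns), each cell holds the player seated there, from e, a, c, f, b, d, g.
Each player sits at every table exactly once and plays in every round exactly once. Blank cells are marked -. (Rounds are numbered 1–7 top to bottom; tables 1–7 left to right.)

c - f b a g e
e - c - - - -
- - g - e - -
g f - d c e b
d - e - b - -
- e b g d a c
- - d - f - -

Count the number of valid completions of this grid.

8

Round 1, table 2: eliminating its round and table leaves {d}.
Round 2, table 2: eliminating its round and table leaves {a, b, d, g}.
Round 2, table 4: eliminating its round and table leaves {a, f}.
Round 2, table 5: eliminating its round and table leaves {g}.
Round 2, table 6: eliminating its round and table leaves {f, b, d}.
Round 2, table 7: eliminating its round and table leaves {a, f, d, g}.
Round 3, table 1: eliminating its round and table leaves {a, f, b}.
Round 3, table 2: eliminating its round and table leaves {a, c, b, d}.
Round 3, table 4: eliminating its round and table leaves {a, c, f}.
Round 3, table 6: eliminating its round and table leaves {c, f, b, d}.
Round 3, table 7: eliminating its round and table leaves {a, f, d}.
Round 4, table 3: eliminating its round and table leaves {a}.
Round 5, table 2: eliminating its round and table leaves {a, c, g}.
Round 5, table 4: eliminating its round and table leaves {a, c, f}.
Round 5, table 6: eliminating its round and table leaves {c, f}.
Round 5, table 7: eliminating its round and table leaves {a, f, g}.
Round 6, table 1: eliminating its round and table leaves {f}.
Round 7, table 1: eliminating its round and table leaves {a, b}.
Round 7, table 2: eliminating its round and table leaves {a, c, b, g}.
Round 7, table 4: eliminating its round and table leaves {e, a, c}.
Round 7, table 6: eliminating its round and table leaves {c, b}.
Round 7, table 7: eliminating its round and table leaves {a, g}.
Enumerating the assignments across these blanks that avoid any round or table repeat gives 8 completions.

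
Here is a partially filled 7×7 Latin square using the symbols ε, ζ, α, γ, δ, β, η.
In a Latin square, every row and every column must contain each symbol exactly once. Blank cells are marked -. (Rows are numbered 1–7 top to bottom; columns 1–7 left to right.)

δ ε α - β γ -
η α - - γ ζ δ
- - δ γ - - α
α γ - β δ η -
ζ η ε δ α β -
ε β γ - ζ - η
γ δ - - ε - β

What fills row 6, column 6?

Row 1, column 7: row 1 has {ε, α, γ, δ, β} and column 7 has {α, δ, β, η}, leaving only ζ.
Row 1, column 4: row 1 has {ε, ζ, α, γ, δ, β} and column 4 has {γ, δ, β}, leaving only η.
Row 2, column 3: row 2 has {ζ, α, γ, δ, η} and column 3 has {ε, α, γ, δ}, leaving only β.
Row 2, column 4: row 2 has {ζ, α, γ, δ, β, η} and column 4 has {γ, δ, β, η}, leaving only ε.
Row 3, column 1: row 3 has {α, γ, δ} and column 1 has {ε, ζ, α, γ, δ, η}, leaving only β.
Row 3, column 2: row 3 has {α, γ, δ, β} and column 2 has {ε, α, γ, δ, β, η}, leaving only ζ.
Row 3, column 5: row 3 has {ζ, α, γ, δ, β} and column 5 has {ε, ζ, α, γ, δ, β}, leaving only η.
Row 3, column 6: row 3 has {ζ, α, γ, δ, β, η} and column 6 has {ζ, γ, β, η}, leaving only ε.
Row 4, column 3: row 4 has {α, γ, δ, β, η} and column 3 has {ε, α, γ, δ, β}, leaving only ζ.
Row 4, column 7: row 4 has {ζ, α, γ, δ, β, η} and column 7 has {ζ, α, δ, β, η}, leaving only ε.
Row 5, column 7: row 5 has {ε, ζ, α, δ, β, η} and column 7 has {ε, ζ, α, δ, β, η}, leaving only γ.
Row 6, column 4: row 6 has {ε, ζ, γ, β, η} and column 4 has {ε, γ, δ, β, η}, leaving only α.
Row 6 already has {ε, ζ, α, γ, β, η} and column 6 already has {ε, ζ, γ, β, η}, so row 6, column 6 must be δ.

δ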